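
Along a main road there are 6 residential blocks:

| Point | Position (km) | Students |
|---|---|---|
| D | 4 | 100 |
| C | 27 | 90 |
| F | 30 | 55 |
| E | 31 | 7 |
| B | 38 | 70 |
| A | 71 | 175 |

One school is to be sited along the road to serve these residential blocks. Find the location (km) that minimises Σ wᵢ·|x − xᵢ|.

For a sum of weighted absolute distances on a line, the optimum is the weighted median (not the mean). Total weight W = 497; half-weight = 248.5.
Sort by position and accumulate weight:
  km 4 (D, w=100) → cum 100
  km 27 (C, w=90) → cum 190
  km 30 (F, w=55) → cum 245
  km 31 (E, w=7) → cum 252  ≥ 248.5 → median here
  km 38 (B, w=70) → cum 322
  km 71 (A, w=175) → cum 497
Optimal location: km 31.

x = 31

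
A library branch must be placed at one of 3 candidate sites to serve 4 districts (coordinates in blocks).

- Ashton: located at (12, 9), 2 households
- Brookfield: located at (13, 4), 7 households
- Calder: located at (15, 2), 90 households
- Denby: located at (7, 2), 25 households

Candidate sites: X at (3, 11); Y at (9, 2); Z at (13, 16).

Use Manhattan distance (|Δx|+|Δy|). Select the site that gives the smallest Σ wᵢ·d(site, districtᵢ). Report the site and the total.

Y, total 652 blocks

Total weighted distance at each candidate:
  X (3, 11): total = 2356
  Y (9, 2): total = 652
  Z (13, 16): total = 2040
Minimum is at Y with total 652 blocks.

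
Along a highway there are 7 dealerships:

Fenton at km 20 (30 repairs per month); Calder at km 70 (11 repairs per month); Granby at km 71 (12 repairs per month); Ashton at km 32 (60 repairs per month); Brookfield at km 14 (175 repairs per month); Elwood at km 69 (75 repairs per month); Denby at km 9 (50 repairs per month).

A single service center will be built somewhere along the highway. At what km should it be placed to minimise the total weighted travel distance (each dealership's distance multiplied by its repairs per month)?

For a sum of weighted absolute distances on a line, the optimum is the weighted median (not the mean). Total weight W = 413; half-weight = 206.5.
Sort by position and accumulate weight:
  km 9 (Denby, w=50) → cum 50
  km 14 (Brookfield, w=175) → cum 225  ≥ 206.5 → median here
  km 20 (Fenton, w=30) → cum 255
  km 32 (Ashton, w=60) → cum 315
  km 69 (Elwood, w=75) → cum 390
  km 70 (Calder, w=11) → cum 401
  km 71 (Granby, w=12) → cum 413
Optimal location: km 14.

x = 14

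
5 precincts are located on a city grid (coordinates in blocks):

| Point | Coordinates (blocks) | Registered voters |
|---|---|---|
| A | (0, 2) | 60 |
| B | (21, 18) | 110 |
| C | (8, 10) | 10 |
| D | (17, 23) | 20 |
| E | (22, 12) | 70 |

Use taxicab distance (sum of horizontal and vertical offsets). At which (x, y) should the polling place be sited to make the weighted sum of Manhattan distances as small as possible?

(21, 12)

Manhattan distance separates: Σwᵢ(|x−xᵢ|+|y−yᵢ|) = Σwᵢ|x−xᵢ| + Σwᵢ|y−yᵢ|, so x and y are optimised independently as 1-D weighted medians.
Total weight W = 270; half = 135.
x-coordinate, sorted with cumulative weight:
  x=0 (A, w=60) cum 60
  x=8 (C, w=10) cum 70
  x=17 (D, w=20) cum 90
  x=21 (B, w=110) cum 200  ← median
  x=22 (E, w=70) cum 270
⇒ x* = 21
y-coordinate, sorted with cumulative weight:
  y=2 (A, w=60) cum 60
  y=10 (C, w=10) cum 70
  y=12 (E, w=70) cum 140  ← median
  y=18 (B, w=110) cum 250
  y=23 (D, w=20) cum 270
⇒ y* = 12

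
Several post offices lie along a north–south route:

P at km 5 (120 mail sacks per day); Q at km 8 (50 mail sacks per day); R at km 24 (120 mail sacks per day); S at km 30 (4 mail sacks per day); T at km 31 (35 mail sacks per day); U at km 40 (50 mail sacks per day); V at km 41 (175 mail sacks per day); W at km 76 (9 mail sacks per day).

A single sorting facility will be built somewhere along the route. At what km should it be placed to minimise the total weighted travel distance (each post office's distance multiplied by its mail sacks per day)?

x = 24

For a sum of weighted absolute distances on a line, the optimum is the weighted median (not the mean). Total weight W = 563; half-weight = 281.5.
Sort by position and accumulate weight:
  km 5 (P, w=120) → cum 120
  km 8 (Q, w=50) → cum 170
  km 24 (R, w=120) → cum 290  ≥ 281.5 → median here
  km 30 (S, w=4) → cum 294
  km 31 (T, w=35) → cum 329
  km 40 (U, w=50) → cum 379
  km 41 (V, w=175) → cum 554
  km 76 (W, w=9) → cum 563
Optimal location: km 24.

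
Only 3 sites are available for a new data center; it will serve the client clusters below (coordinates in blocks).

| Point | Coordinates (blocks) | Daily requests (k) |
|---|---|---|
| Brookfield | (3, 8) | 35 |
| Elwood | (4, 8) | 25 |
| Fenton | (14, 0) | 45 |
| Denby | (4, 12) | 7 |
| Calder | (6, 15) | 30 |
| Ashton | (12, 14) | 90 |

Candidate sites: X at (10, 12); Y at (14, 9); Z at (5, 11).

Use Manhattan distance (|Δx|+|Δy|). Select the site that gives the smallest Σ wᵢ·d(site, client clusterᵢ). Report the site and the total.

X, total 1967 blocks

Total weighted distance at each candidate:
  X (10, 12): total = 1967
  Y (14, 9): total = 2241
  Z (5, 11): total = 2239
Minimum is at X with total 1967 blocks.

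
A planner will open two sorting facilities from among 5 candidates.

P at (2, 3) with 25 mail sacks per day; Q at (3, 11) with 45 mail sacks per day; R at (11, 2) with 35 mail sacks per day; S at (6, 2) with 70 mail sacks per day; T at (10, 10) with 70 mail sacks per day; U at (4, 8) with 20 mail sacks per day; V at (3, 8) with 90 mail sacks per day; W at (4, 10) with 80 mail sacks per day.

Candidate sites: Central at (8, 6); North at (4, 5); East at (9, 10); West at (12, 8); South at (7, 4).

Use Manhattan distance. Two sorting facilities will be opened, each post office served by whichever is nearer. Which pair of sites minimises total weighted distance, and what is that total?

{North, East}, total 2005

Evaluate every pair (each demand assigned to the nearer of the two):
  {North, East}: total = 2005
  {North, West}: total = 2110
  {East, South}: total = 2215
  {Central, North}: total = 2250
  {North, South}: total = 2285
  {Central, East}: total = 2425
  {Central, South}: total = 2830
  {West, South}: total = 2925
  {Central, West}: total = 3010
  {East, West}: total = 3010
Best pair: {North, East} with total 2005.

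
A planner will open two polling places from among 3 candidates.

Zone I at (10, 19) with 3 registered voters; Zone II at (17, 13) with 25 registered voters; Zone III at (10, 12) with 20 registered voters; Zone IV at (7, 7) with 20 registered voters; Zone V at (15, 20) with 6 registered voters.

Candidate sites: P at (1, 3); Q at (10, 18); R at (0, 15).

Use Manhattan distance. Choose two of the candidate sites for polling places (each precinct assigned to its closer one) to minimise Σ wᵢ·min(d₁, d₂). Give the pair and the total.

Evaluate every pair (each demand assigned to the nearer of the two):
  {P, Q}: total = 665
  {Q, R}: total = 745
  {P, R}: total = 1097
Best pair: {P, Q} with total 665.

{P, Q}, total 665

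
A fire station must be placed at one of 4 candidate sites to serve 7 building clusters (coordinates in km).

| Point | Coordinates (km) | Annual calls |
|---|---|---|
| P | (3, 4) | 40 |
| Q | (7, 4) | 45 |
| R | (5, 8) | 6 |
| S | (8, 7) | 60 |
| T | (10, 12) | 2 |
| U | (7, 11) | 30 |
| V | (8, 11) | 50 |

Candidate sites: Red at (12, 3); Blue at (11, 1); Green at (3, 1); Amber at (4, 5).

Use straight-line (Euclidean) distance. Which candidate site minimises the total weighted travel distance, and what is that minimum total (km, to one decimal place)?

Total weighted distance at each candidate:
  Red (12, 3): total = 1731.4
  Blue (11, 1): total = 1891.8
  Green (3, 1): total = 1765.5
  Amber (4, 5): total = 1066.4
Minimum is at Amber with total 1066.4 km.

Amber, total 1066.4 km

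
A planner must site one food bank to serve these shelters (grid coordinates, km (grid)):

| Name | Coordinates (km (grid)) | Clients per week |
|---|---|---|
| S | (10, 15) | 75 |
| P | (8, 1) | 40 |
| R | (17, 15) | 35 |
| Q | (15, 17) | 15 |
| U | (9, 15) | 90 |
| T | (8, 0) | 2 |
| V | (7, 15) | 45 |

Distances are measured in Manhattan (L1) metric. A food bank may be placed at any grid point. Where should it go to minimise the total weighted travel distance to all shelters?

(9, 15)

Manhattan distance separates: Σwᵢ(|x−xᵢ|+|y−yᵢ|) = Σwᵢ|x−xᵢ| + Σwᵢ|y−yᵢ|, so x and y are optimised independently as 1-D weighted medians.
Total weight W = 302; half = 151.
x-coordinate, sorted with cumulative weight:
  x=7 (V, w=45) cum 45
  x=8 (P, w=40) cum 85
  x=8 (T, w=2) cum 87
  x=9 (U, w=90) cum 177  ← median
  x=10 (S, w=75) cum 252
  x=15 (Q, w=15) cum 267
  x=17 (R, w=35) cum 302
⇒ x* = 9
y-coordinate, sorted with cumulative weight:
  y=0 (T, w=2) cum 2
  y=1 (P, w=40) cum 42
  y=15 (S, w=75) cum 117
  y=15 (R, w=35) cum 152  ← median
  y=15 (U, w=90) cum 242
  y=15 (V, w=45) cum 287
  y=17 (Q, w=15) cum 302
⇒ y* = 15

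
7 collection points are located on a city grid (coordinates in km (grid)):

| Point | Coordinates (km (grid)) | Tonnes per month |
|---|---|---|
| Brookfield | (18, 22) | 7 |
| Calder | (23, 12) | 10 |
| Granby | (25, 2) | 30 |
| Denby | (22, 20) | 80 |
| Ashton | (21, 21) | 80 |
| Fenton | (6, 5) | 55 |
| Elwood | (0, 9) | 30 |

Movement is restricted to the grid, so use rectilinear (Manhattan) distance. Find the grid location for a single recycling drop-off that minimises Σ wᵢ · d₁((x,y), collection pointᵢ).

Manhattan distance separates: Σwᵢ(|x−xᵢ|+|y−yᵢ|) = Σwᵢ|x−xᵢ| + Σwᵢ|y−yᵢ|, so x and y are optimised independently as 1-D weighted medians.
Total weight W = 292; half = 146.
x-coordinate, sorted with cumulative weight:
  x=0 (Elwood, w=30) cum 30
  x=6 (Fenton, w=55) cum 85
  x=18 (Brookfield, w=7) cum 92
  x=21 (Ashton, w=80) cum 172  ← median
  x=22 (Denby, w=80) cum 252
  x=23 (Calder, w=10) cum 262
  x=25 (Granby, w=30) cum 292
⇒ x* = 21
y-coordinate, sorted with cumulative weight:
  y=2 (Granby, w=30) cum 30
  y=5 (Fenton, w=55) cum 85
  y=9 (Elwood, w=30) cum 115
  y=12 (Calder, w=10) cum 125
  y=20 (Denby, w=80) cum 205  ← median
  y=21 (Ashton, w=80) cum 285
  y=22 (Brookfield, w=7) cum 292
⇒ y* = 20

(21, 20)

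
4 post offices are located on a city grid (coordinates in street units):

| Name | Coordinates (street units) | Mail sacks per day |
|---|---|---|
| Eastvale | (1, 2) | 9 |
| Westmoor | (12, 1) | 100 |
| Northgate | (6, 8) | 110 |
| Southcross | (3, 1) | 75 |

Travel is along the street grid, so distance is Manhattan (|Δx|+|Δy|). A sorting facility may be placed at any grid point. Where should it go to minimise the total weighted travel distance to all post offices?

Manhattan distance separates: Σwᵢ(|x−xᵢ|+|y−yᵢ|) = Σwᵢ|x−xᵢ| + Σwᵢ|y−yᵢ|, so x and y are optimised independently as 1-D weighted medians.
Total weight W = 294; half = 147.
x-coordinate, sorted with cumulative weight:
  x=1 (Eastvale, w=9) cum 9
  x=3 (Southcross, w=75) cum 84
  x=6 (Northgate, w=110) cum 194  ← median
  x=12 (Westmoor, w=100) cum 294
⇒ x* = 6
y-coordinate, sorted with cumulative weight:
  y=1 (Westmoor, w=100) cum 100
  y=1 (Southcross, w=75) cum 175  ← median
  y=2 (Eastvale, w=9) cum 184
  y=8 (Northgate, w=110) cum 294
⇒ y* = 1

(6, 1)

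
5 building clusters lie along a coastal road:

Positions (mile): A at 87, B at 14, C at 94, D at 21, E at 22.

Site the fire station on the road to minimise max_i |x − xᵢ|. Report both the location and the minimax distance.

The 1-center on a line is the midpoint of the two extreme points: leftmost at 14, rightmost at 94.
Optimal location = (14 + 94)/2 = 54; maximum distance = (94 − 14)/2 = 40.

location 54, max distance 40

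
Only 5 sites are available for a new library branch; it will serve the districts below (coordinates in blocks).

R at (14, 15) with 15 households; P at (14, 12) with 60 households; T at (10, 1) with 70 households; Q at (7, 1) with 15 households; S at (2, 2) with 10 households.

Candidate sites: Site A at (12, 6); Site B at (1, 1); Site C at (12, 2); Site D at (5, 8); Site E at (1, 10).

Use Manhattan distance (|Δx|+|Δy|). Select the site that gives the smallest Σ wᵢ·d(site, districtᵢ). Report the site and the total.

Site C, total 1345 blocks

Total weighted distance at each candidate:
  Site A (12, 6): total = 1425
  Site B (1, 1): total = 2585
  Site C (12, 2): total = 1345
  Site D (5, 8): total = 2085
  Site E (1, 10): total = 2745
Minimum is at Site C with total 1345 blocks.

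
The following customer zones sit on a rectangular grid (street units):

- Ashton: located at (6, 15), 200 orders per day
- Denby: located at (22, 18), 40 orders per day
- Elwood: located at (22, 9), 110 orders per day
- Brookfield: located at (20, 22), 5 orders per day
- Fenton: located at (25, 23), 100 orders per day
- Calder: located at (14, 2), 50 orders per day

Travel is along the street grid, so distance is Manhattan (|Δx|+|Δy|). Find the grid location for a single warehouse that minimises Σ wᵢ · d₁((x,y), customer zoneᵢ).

Manhattan distance separates: Σwᵢ(|x−xᵢ|+|y−yᵢ|) = Σwᵢ|x−xᵢ| + Σwᵢ|y−yᵢ|, so x and y are optimised independently as 1-D weighted medians.
Total weight W = 505; half = 252.5.
x-coordinate, sorted with cumulative weight:
  x=6 (Ashton, w=200) cum 200
  x=14 (Calder, w=50) cum 250
  x=20 (Brookfield, w=5) cum 255  ← median
  x=22 (Denby, w=40) cum 295
  x=22 (Elwood, w=110) cum 405
  x=25 (Fenton, w=100) cum 505
⇒ x* = 20
y-coordinate, sorted with cumulative weight:
  y=2 (Calder, w=50) cum 50
  y=9 (Elwood, w=110) cum 160
  y=15 (Ashton, w=200) cum 360  ← median
  y=18 (Denby, w=40) cum 400
  y=22 (Brookfield, w=5) cum 405
  y=23 (Fenton, w=100) cum 505
⇒ y* = 15

(20, 15)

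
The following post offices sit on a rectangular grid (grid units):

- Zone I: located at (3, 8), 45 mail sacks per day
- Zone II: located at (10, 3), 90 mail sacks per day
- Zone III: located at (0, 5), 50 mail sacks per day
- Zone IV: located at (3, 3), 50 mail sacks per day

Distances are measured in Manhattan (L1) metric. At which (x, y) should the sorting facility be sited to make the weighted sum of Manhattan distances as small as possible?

Manhattan distance separates: Σwᵢ(|x−xᵢ|+|y−yᵢ|) = Σwᵢ|x−xᵢ| + Σwᵢ|y−yᵢ|, so x and y are optimised independently as 1-D weighted medians.
Total weight W = 235; half = 117.5.
x-coordinate, sorted with cumulative weight:
  x=0 (Zone III, w=50) cum 50
  x=3 (Zone I, w=45) cum 95
  x=3 (Zone IV, w=50) cum 145  ← median
  x=10 (Zone II, w=90) cum 235
⇒ x* = 3
y-coordinate, sorted with cumulative weight:
  y=3 (Zone II, w=90) cum 90
  y=3 (Zone IV, w=50) cum 140  ← median
  y=5 (Zone III, w=50) cum 190
  y=8 (Zone I, w=45) cum 235
⇒ y* = 3

(3, 3)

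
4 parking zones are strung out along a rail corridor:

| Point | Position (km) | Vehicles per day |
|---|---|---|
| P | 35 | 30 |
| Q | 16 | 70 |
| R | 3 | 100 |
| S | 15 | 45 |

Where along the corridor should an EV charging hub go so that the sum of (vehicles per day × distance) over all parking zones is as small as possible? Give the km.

x = 15

For a sum of weighted absolute distances on a line, the optimum is the weighted median (not the mean). Total weight W = 245; half-weight = 122.5.
Sort by position and accumulate weight:
  km 3 (R, w=100) → cum 100
  km 15 (S, w=45) → cum 145  ≥ 122.5 → median here
  km 16 (Q, w=70) → cum 215
  km 35 (P, w=30) → cum 245
Optimal location: km 15.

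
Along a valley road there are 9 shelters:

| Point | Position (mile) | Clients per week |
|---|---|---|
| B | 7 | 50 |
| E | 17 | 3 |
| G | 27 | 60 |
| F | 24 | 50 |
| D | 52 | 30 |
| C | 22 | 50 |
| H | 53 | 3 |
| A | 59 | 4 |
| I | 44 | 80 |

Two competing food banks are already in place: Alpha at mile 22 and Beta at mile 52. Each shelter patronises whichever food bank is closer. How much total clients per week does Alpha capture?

The indifferent point is the midpoint (22+52)/2 = 37; shelters left of it (closer to Alpha at 22) go to Alpha, those right go to Beta.
  B at 7 (w=50) → Alpha
  E at 17 (w=3) → Alpha
  C at 22 (w=50) → Alpha
  F at 24 (w=50) → Alpha
  G at 27 (w=60) → Alpha
  I at 44 (w=80) → Beta
  D at 52 (w=30) → Beta
  H at 53 (w=3) → Beta
  A at 59 (w=4) → Beta
Alpha captures 213; Beta captures 117.

213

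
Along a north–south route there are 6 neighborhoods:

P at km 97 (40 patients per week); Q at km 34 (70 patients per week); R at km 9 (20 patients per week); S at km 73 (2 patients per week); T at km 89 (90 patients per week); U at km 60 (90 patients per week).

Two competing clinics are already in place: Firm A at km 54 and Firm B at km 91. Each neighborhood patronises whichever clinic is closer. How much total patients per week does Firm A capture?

180

The indifferent point is the midpoint (54+91)/2 = 72.5; neighborhoods left of it (closer to Firm A at 54) go to Firm A, those right go to Firm B.
  R at 9 (w=20) → Firm A
  Q at 34 (w=70) → Firm A
  U at 60 (w=90) → Firm A
  S at 73 (w=2) → Firm B
  T at 89 (w=90) → Firm B
  P at 97 (w=40) → Firm B
Firm A captures 180; Firm B captures 132.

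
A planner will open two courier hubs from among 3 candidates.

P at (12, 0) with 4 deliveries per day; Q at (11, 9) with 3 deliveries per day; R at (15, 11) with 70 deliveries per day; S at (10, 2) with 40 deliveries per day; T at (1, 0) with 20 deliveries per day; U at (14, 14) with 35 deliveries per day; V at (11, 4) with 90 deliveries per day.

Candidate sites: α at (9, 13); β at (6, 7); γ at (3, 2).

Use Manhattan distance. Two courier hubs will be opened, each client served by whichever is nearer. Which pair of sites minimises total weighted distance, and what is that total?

Evaluate every pair (each demand assigned to the nearer of the two):
  {α, γ}: total = 2092
  {α, β}: total = 2160
  {β, γ}: total = 2580
Best pair: {α, γ} with total 2092.

{α, γ}, total 2092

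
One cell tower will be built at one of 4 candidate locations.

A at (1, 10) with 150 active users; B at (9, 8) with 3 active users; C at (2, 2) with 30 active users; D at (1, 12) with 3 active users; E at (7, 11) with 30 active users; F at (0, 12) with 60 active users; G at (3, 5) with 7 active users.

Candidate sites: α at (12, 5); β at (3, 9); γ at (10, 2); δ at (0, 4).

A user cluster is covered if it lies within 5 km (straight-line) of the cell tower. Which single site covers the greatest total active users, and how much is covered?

β, covering 250

Coverage radius r = 5 km; a point is covered iff (Δx)²+(Δy)² ≤ 5² = 25.
  α (12, 5): covers {B} → 3
  β (3, 9): covers {A, D, E, F, G} → 250
  γ (10, 2): covers {none} → 0
  δ (0, 4): covers {C, G} → 37
Maximum coverage at β: 250 active users.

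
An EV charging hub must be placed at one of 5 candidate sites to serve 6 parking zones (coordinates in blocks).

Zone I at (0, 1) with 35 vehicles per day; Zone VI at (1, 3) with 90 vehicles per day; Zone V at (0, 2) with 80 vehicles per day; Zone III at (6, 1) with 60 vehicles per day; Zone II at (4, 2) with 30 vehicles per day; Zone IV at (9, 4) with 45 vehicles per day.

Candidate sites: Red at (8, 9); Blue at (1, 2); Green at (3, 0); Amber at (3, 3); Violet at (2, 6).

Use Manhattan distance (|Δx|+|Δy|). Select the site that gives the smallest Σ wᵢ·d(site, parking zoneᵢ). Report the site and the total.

Blue, total 1140 blocks

Total weighted distance at each candidate:
  Red (8, 9): total = 4130
  Blue (1, 2): total = 1140
  Green (3, 0): total = 1770
  Amber (3, 3): total = 1350
  Violet (2, 6): total = 2210
Minimum is at Blue with total 1140 blocks.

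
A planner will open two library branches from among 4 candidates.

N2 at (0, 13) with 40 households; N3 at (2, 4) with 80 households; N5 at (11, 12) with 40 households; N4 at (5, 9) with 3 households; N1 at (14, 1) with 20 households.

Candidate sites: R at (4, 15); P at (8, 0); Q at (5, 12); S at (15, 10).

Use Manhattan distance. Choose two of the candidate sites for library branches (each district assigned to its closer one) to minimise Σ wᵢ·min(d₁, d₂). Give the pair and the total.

Evaluate every pair (each demand assigned to the nearer of the two):
  {P, Q}: total = 1429
  {Q, S}: total = 1569
  {R, P}: total = 1601
  {R, S}: total = 1741
  {R, Q}: total = 1769
  {P, S}: total = 1933
Best pair: {P, Q} with total 1429.

{P, Q}, total 1429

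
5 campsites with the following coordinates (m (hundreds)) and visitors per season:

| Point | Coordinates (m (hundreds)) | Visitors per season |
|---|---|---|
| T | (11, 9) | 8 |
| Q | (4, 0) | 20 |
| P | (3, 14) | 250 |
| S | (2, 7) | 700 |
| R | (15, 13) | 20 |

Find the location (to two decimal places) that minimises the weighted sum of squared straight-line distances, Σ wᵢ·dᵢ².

The minimiser of Σwᵢ‖p−pᵢ‖² is the weighted centroid p* = (Σwᵢpᵢ)/(Σwᵢ).
Σwᵢ = 998.
Σwᵢxᵢ = 8·11 + 20·4 + 250·3 + 700·2 + 20·15 = 2618.
Σwᵢyᵢ = 8·9 + 20·0 + 250·14 + 700·7 + 20·13 = 8732.
x* = 2618/998 = 2.62, y* = 8732/998 = 8.75.

(2.62, 8.75)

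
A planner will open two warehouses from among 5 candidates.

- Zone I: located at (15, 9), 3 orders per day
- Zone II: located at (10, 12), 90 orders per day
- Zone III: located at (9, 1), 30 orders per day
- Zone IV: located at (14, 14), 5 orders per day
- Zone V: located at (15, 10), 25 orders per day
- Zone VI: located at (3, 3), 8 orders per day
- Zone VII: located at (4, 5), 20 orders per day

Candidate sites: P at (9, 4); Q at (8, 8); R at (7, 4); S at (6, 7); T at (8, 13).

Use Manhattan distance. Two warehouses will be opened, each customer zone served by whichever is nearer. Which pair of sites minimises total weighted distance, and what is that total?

Evaluate every pair (each demand assigned to the nearer of the two):
  {P, T}: total = 854
  {R, T}: total = 858
  {S, T}: total = 994
  {Q, T}: total = 1014
  {P, Q}: total = 1115
  {Q, R}: total = 1119
  {Q, S}: total = 1225
  {P, R}: total = 1428
  {P, S}: total = 1444
  {R, S}: total = 1488
Best pair: {P, T} with total 854.

{P, T}, total 854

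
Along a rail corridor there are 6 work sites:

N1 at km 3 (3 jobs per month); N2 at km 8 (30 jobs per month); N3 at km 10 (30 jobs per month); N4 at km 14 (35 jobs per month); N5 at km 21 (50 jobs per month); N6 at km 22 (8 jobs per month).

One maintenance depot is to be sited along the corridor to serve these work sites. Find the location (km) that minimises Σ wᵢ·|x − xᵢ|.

For a sum of weighted absolute distances on a line, the optimum is the weighted median (not the mean). Total weight W = 156; half-weight = 78.
Sort by position and accumulate weight:
  km 3 (N1, w=3) → cum 3
  km 8 (N2, w=30) → cum 33
  km 10 (N3, w=30) → cum 63
  km 14 (N4, w=35) → cum 98  ≥ 78 → median here
  km 21 (N5, w=50) → cum 148
  km 22 (N6, w=8) → cum 156
Optimal location: km 14.

x = 14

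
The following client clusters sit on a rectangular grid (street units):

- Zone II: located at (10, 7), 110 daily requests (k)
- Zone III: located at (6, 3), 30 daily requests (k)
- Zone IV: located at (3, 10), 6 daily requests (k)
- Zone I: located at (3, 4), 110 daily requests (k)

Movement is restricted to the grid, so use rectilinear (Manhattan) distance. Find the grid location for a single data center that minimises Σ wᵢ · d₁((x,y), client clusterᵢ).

(6, 4)

Manhattan distance separates: Σwᵢ(|x−xᵢ|+|y−yᵢ|) = Σwᵢ|x−xᵢ| + Σwᵢ|y−yᵢ|, so x and y are optimised independently as 1-D weighted medians.
Total weight W = 256; half = 128.
x-coordinate, sorted with cumulative weight:
  x=3 (Zone IV, w=6) cum 6
  x=3 (Zone I, w=110) cum 116
  x=6 (Zone III, w=30) cum 146  ← median
  x=10 (Zone II, w=110) cum 256
⇒ x* = 6
y-coordinate, sorted with cumulative weight:
  y=3 (Zone III, w=30) cum 30
  y=4 (Zone I, w=110) cum 140  ← median
  y=7 (Zone II, w=110) cum 250
  y=10 (Zone IV, w=6) cum 256
⇒ y* = 4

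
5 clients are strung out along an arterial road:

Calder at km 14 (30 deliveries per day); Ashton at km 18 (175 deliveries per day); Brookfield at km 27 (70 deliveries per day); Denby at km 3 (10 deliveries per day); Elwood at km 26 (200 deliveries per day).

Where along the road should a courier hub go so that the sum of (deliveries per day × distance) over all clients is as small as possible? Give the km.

For a sum of weighted absolute distances on a line, the optimum is the weighted median (not the mean). Total weight W = 485; half-weight = 242.5.
Sort by position and accumulate weight:
  km 3 (Denby, w=10) → cum 10
  km 14 (Calder, w=30) → cum 40
  km 18 (Ashton, w=175) → cum 215
  km 26 (Elwood, w=200) → cum 415  ≥ 242.5 → median here
  km 27 (Brookfield, w=70) → cum 485
Optimal location: km 26.

x = 26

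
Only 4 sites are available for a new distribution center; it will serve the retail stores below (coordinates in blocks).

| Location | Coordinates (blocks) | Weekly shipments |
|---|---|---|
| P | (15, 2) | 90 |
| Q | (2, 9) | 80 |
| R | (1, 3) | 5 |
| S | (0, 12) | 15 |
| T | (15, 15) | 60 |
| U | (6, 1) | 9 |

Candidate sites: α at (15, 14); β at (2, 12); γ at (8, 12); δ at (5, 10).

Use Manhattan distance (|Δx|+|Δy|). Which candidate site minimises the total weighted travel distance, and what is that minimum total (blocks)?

δ, total 3090 blocks

Total weighted distance at each candidate:
  α (15, 14): total = 3158
  β (2, 12): total = 3485
  γ (8, 12): total = 3167
  δ (5, 10): total = 3090
Minimum is at δ with total 3090 blocks.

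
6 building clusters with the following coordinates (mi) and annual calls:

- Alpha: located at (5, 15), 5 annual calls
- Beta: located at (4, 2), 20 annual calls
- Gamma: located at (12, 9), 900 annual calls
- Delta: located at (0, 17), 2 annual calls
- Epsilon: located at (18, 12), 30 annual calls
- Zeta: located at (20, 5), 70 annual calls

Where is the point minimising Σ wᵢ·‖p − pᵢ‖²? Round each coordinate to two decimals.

The minimiser of Σwᵢ‖p−pᵢ‖² is the weighted centroid p* = (Σwᵢpᵢ)/(Σwᵢ).
Σwᵢ = 1027.
Σwᵢxᵢ = 5·5 + 20·4 + 900·12 + 2·0 + 30·18 + 70·20 = 12845.
Σwᵢyᵢ = 5·15 + 20·2 + 900·9 + 2·17 + 30·12 + 70·5 = 8959.
x* = 12845/1027 = 12.51, y* = 8959/1027 = 8.72.

(12.51, 8.72)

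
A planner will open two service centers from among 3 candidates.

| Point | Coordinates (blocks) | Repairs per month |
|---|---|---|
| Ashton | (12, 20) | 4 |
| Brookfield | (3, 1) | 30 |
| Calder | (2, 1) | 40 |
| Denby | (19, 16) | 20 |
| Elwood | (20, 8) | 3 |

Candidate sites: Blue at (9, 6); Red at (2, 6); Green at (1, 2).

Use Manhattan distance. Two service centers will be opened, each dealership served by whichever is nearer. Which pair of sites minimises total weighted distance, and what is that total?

{Blue, Green}, total 677

Evaluate every pair (each demand assigned to the nearer of the two):
  {Blue, Green}: total = 677
  {Red, Green}: total = 866
  {Blue, Red}: total = 887
Best pair: {Blue, Green} with total 677.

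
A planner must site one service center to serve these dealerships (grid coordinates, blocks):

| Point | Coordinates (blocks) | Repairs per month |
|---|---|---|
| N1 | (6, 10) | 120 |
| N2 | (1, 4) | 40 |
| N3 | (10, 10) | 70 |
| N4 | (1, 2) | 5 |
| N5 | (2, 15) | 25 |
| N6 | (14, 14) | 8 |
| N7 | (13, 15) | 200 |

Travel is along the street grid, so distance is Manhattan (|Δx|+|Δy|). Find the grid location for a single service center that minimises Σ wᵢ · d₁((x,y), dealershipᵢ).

Manhattan distance separates: Σwᵢ(|x−xᵢ|+|y−yᵢ|) = Σwᵢ|x−xᵢ| + Σwᵢ|y−yᵢ|, so x and y are optimised independently as 1-D weighted medians.
Total weight W = 468; half = 234.
x-coordinate, sorted with cumulative weight:
  x=1 (N2, w=40) cum 40
  x=1 (N4, w=5) cum 45
  x=2 (N5, w=25) cum 70
  x=6 (N1, w=120) cum 190
  x=10 (N3, w=70) cum 260  ← median
  x=13 (N7, w=200) cum 460
  x=14 (N6, w=8) cum 468
⇒ x* = 10
y-coordinate, sorted with cumulative weight:
  y=2 (N4, w=5) cum 5
  y=4 (N2, w=40) cum 45
  y=10 (N1, w=120) cum 165
  y=10 (N3, w=70) cum 235  ← median
  y=14 (N6, w=8) cum 243
  y=15 (N5, w=25) cum 268
  y=15 (N7, w=200) cum 468
⇒ y* = 10

(10, 10)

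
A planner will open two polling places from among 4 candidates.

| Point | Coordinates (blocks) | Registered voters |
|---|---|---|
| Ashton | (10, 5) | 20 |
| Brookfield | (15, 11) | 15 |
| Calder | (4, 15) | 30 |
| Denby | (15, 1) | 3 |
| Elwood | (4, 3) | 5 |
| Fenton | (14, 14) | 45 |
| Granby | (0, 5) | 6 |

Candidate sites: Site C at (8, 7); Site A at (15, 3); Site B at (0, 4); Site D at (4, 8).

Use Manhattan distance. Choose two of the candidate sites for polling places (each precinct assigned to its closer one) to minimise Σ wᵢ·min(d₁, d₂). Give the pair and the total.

{Site A, Site D}, total 1083

Evaluate every pair (each demand assigned to the nearer of the two):
  {Site A, Site D}: total = 1083
  {Site C, Site D}: total = 1146
  {Site C, Site A}: total = 1206
  {Site C, Site B}: total = 1260
  {Site A, Site B}: total = 1287
  {Site B, Site D}: total = 1405
Best pair: {Site A, Site D} with total 1083.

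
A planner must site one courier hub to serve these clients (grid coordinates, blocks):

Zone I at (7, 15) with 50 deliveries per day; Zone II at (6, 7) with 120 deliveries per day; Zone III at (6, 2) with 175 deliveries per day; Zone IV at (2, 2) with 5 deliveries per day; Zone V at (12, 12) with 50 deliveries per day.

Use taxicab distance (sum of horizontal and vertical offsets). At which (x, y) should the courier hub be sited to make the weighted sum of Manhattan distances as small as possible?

(6, 7)

Manhattan distance separates: Σwᵢ(|x−xᵢ|+|y−yᵢ|) = Σwᵢ|x−xᵢ| + Σwᵢ|y−yᵢ|, so x and y are optimised independently as 1-D weighted medians.
Total weight W = 400; half = 200.
x-coordinate, sorted with cumulative weight:
  x=2 (Zone IV, w=5) cum 5
  x=6 (Zone II, w=120) cum 125
  x=6 (Zone III, w=175) cum 300  ← median
  x=7 (Zone I, w=50) cum 350
  x=12 (Zone V, w=50) cum 400
⇒ x* = 6
y-coordinate, sorted with cumulative weight:
  y=2 (Zone III, w=175) cum 175
  y=2 (Zone IV, w=5) cum 180
  y=7 (Zone II, w=120) cum 300  ← median
  y=12 (Zone V, w=50) cum 350
  y=15 (Zone I, w=50) cum 400
⇒ y* = 7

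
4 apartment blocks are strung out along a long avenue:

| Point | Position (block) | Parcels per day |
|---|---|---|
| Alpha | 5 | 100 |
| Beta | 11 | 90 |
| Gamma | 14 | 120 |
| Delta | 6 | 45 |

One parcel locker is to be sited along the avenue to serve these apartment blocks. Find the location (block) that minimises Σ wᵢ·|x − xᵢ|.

For a sum of weighted absolute distances on a line, the optimum is the weighted median (not the mean). Total weight W = 355; half-weight = 177.5.
Sort by position and accumulate weight:
  block 5 (Alpha, w=100) → cum 100
  block 6 (Delta, w=45) → cum 145
  block 11 (Beta, w=90) → cum 235  ≥ 177.5 → median here
  block 14 (Gamma, w=120) → cum 355
Optimal location: block 11.

x = 11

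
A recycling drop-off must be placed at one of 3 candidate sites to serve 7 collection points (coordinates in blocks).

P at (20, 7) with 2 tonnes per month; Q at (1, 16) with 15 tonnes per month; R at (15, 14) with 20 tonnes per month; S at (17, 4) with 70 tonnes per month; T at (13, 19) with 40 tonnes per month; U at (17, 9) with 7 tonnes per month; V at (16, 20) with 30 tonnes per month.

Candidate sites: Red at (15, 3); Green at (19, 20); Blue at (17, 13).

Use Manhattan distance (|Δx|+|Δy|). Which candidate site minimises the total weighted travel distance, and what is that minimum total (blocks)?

Total weighted distance at each candidate:
  Red (15, 3): total = 2169
  Green (19, 20): total = 2279
  Blue (17, 13): total = 1661
Minimum is at Blue with total 1661 blocks.

Blue, total 1661 blocks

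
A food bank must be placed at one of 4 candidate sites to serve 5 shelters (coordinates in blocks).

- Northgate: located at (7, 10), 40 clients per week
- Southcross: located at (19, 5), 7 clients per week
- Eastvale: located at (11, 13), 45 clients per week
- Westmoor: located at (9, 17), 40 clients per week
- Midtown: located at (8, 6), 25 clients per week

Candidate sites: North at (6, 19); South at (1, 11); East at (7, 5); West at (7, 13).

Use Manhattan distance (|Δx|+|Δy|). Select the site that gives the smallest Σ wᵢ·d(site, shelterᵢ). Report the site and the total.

West, total 880 blocks

Total weighted distance at each candidate:
  North (6, 19): total = 1659
  South (1, 11): total = 1848
  East (7, 5): total = 1434
  West (7, 13): total = 880
Minimum is at West with total 880 blocks.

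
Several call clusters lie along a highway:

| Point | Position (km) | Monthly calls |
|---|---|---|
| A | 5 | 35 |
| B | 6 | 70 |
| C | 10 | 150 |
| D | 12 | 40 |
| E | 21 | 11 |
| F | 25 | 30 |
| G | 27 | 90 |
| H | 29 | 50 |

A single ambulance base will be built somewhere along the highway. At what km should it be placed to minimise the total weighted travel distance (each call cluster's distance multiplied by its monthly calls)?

x = 10

For a sum of weighted absolute distances on a line, the optimum is the weighted median (not the mean). Total weight W = 476; half-weight = 238.
Sort by position and accumulate weight:
  km 5 (A, w=35) → cum 35
  km 6 (B, w=70) → cum 105
  km 10 (C, w=150) → cum 255  ≥ 238 → median here
  km 12 (D, w=40) → cum 295
  km 21 (E, w=11) → cum 306
  km 25 (F, w=30) → cum 336
  km 27 (G, w=90) → cum 426
  km 29 (H, w=50) → cum 476
Optimal location: km 10.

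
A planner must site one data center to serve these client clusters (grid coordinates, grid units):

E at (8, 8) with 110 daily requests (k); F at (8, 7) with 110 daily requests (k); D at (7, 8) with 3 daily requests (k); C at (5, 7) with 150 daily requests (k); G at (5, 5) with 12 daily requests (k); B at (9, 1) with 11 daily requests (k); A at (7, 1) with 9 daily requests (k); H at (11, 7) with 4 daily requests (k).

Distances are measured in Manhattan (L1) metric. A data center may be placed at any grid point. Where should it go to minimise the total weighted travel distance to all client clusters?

(8, 7)

Manhattan distance separates: Σwᵢ(|x−xᵢ|+|y−yᵢ|) = Σwᵢ|x−xᵢ| + Σwᵢ|y−yᵢ|, so x and y are optimised independently as 1-D weighted medians.
Total weight W = 409; half = 204.5.
x-coordinate, sorted with cumulative weight:
  x=5 (C, w=150) cum 150
  x=5 (G, w=12) cum 162
  x=7 (D, w=3) cum 165
  x=7 (A, w=9) cum 174
  x=8 (E, w=110) cum 284  ← median
  x=8 (F, w=110) cum 394
  x=9 (B, w=11) cum 405
  x=11 (H, w=4) cum 409
⇒ x* = 8
y-coordinate, sorted with cumulative weight:
  y=1 (B, w=11) cum 11
  y=1 (A, w=9) cum 20
  y=5 (G, w=12) cum 32
  y=7 (F, w=110) cum 142
  y=7 (C, w=150) cum 292  ← median
  y=7 (H, w=4) cum 296
  y=8 (E, w=110) cum 406
  y=8 (D, w=3) cum 409
⇒ y* = 7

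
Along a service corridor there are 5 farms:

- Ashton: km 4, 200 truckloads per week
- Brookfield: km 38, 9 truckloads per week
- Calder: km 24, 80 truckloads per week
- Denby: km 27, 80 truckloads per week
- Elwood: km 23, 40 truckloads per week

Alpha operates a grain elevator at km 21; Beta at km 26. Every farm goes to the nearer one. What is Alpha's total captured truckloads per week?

240

The indifferent point is the midpoint (21+26)/2 = 23.5; farms left of it (closer to Alpha at 21) go to Alpha, those right go to Beta.
  Ashton at 4 (w=200) → Alpha
  Elwood at 23 (w=40) → Alpha
  Calder at 24 (w=80) → Beta
  Denby at 27 (w=80) → Beta
  Brookfield at 38 (w=9) → Beta
Alpha captures 240; Beta captures 169.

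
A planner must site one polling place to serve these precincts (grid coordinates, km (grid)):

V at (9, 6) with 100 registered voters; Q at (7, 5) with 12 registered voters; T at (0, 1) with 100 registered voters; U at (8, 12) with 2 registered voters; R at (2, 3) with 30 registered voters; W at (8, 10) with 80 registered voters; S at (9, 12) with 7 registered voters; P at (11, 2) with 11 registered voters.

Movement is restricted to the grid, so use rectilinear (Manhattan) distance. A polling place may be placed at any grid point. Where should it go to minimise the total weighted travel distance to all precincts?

Manhattan distance separates: Σwᵢ(|x−xᵢ|+|y−yᵢ|) = Σwᵢ|x−xᵢ| + Σwᵢ|y−yᵢ|, so x and y are optimised independently as 1-D weighted medians.
Total weight W = 342; half = 171.
x-coordinate, sorted with cumulative weight:
  x=0 (T, w=100) cum 100
  x=2 (R, w=30) cum 130
  x=7 (Q, w=12) cum 142
  x=8 (U, w=2) cum 144
  x=8 (W, w=80) cum 224  ← median
  x=9 (V, w=100) cum 324
  x=9 (S, w=7) cum 331
  x=11 (P, w=11) cum 342
⇒ x* = 8
y-coordinate, sorted with cumulative weight:
  y=1 (T, w=100) cum 100
  y=2 (P, w=11) cum 111
  y=3 (R, w=30) cum 141
  y=5 (Q, w=12) cum 153
  y=6 (V, w=100) cum 253  ← median
  y=10 (W, w=80) cum 333
  y=12 (U, w=2) cum 335
  y=12 (S, w=7) cum 342
⇒ y* = 6

(8, 6)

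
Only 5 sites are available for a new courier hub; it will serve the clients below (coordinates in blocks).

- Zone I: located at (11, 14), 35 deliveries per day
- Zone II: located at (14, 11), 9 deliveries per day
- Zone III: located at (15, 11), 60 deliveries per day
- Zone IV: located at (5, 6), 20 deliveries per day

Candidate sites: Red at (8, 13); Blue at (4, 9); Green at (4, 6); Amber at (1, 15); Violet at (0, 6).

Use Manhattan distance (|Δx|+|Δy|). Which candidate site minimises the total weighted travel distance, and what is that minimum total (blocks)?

Red, total 952 blocks

Total weighted distance at each candidate:
  Red (8, 13): total = 952
  Blue (4, 9): total = 1388
  Green (4, 6): total = 1640
  Amber (1, 15): total = 1878
  Violet (0, 6): total = 2136
Minimum is at Red with total 952 blocks.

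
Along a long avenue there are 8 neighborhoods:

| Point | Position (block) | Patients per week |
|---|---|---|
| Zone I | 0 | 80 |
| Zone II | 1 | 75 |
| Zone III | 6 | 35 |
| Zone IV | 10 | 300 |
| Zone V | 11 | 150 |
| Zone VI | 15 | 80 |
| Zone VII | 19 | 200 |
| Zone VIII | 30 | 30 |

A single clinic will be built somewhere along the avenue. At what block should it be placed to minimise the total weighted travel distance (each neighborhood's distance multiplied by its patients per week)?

x = 10

For a sum of weighted absolute distances on a line, the optimum is the weighted median (not the mean). Total weight W = 950; half-weight = 475.
Sort by position and accumulate weight:
  block 0 (Zone I, w=80) → cum 80
  block 1 (Zone II, w=75) → cum 155
  block 6 (Zone III, w=35) → cum 190
  block 10 (Zone IV, w=300) → cum 490  ≥ 475 → median here
  block 11 (Zone V, w=150) → cum 640
  block 15 (Zone VI, w=80) → cum 720
  block 19 (Zone VII, w=200) → cum 920
  block 30 (Zone VIII, w=30) → cum 950
Optimal location: block 10.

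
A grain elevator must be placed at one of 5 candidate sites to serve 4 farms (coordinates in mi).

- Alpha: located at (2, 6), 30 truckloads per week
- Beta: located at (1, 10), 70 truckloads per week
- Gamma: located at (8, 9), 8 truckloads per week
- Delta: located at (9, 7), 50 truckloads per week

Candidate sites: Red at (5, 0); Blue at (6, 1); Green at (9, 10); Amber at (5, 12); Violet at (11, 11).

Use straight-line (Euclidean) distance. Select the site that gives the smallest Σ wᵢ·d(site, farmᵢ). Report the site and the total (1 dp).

Total weighted distance at each candidate:
  Red (5, 0): total = 1434.2
  Blue (6, 1): total = 1314.2
  Green (9, 10): total = 963.2
  Amber (5, 12): total = 868.4
  Violet (11, 11): total = 1264.8
Minimum is at Amber with total 868.4 mi.

Amber, total 868.4 mi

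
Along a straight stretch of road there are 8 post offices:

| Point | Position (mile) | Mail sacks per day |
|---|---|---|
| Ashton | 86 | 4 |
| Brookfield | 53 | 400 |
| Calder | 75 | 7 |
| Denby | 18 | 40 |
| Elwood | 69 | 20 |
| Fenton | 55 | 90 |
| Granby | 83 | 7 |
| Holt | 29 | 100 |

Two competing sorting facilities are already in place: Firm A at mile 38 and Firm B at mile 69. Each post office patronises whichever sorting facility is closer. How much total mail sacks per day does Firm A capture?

The indifferent point is the midpoint (38+69)/2 = 53.5; post offices left of it (closer to Firm A at 38) go to Firm A, those right go to Firm B.
  Denby at 18 (w=40) → Firm A
  Holt at 29 (w=100) → Firm A
  Brookfield at 53 (w=400) → Firm A
  Fenton at 55 (w=90) → Firm B
  Elwood at 69 (w=20) → Firm B
  Calder at 75 (w=7) → Firm B
  Granby at 83 (w=7) → Firm B
  Ashton at 86 (w=4) → Firm B
Firm A captures 540; Firm B captures 128.

540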